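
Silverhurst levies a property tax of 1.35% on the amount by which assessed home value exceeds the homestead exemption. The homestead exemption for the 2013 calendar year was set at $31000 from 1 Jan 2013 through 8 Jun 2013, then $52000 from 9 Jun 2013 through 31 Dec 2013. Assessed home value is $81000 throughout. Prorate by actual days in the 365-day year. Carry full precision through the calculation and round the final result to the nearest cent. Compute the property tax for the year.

$515.00

1 Jan – 8 Jun 2013: 159 days, exemption $31000 → ($81000 − $31000) × 1.35% × 159/365 = $294.0411
9 Jun – 31 Dec 2013: 206 days, exemption $52000 → ($81000 − $52000) × 1.35% × 206/365 = $220.9562
Total = $514.9973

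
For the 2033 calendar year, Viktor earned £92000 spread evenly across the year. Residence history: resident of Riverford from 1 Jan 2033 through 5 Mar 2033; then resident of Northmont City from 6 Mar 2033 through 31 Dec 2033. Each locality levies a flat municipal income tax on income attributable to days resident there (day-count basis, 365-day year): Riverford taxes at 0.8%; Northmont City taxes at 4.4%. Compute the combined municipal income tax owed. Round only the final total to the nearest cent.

Riverford, 1 Jan – 5 Mar 2033: 64 days → £92000 × 0.8% × 64/365 = £129.0521
Northmont City, 6 Mar – 31 Dec 2033: 301 days → £92000 × 4.4% × 301/365 = £3338.2137
Total = £3467.2658

£3467.27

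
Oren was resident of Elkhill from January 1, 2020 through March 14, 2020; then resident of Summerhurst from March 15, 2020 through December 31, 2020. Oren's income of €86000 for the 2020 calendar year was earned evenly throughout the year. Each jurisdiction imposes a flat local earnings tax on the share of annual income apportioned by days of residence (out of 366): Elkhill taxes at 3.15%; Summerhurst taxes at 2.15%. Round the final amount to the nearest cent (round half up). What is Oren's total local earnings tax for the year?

Elkhill, January 1 – March 14, 2020: 74 days → €86000 × 3.15% × 74/366 = €547.7213
Summerhurst, March 15 – December 31, 2020: 292 days → €86000 × 2.15% × 292/366 = €1475.1585
Total = €2022.8798

€2022.88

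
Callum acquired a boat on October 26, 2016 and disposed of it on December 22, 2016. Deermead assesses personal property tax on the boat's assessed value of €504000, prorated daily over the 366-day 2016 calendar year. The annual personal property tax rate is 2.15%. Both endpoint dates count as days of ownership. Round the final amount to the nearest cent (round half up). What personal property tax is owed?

Days held (October 26 – December 22, 2016): 58 out of 366
Tax = €504000 × 2.15% × 58/366 = €1717.1803

€1717.18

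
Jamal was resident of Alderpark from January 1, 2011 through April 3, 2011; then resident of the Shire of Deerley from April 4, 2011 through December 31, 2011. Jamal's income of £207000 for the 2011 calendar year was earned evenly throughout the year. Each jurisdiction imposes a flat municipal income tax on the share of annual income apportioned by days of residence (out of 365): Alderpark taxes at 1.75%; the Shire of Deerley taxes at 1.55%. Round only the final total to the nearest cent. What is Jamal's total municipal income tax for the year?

Alderpark, January 1 – April 3, 2011: 93 days → £207000 × 1.75% × 93/365 = £922.9932
The Shire of Deerley, April 4 – December 31, 2011: 272 days → £207000 × 1.55% × 272/365 = £2390.9918
Total = £3313.9849

£3313.98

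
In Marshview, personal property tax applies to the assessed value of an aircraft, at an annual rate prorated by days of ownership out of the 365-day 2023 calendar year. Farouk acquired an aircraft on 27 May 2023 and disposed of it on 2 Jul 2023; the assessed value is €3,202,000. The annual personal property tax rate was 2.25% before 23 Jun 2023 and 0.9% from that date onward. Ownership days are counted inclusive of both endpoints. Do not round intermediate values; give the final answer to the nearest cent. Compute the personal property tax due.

€6,118.89

27 May – 22 Jun 2023: 27 days at 2.25% → €3,202,000 × 2.25% × 27/365 = €5,329.3562
23 Jun – 2 Jul 2023: 10 days at 0.9% → €3,202,000 × 0.9% × 10/365 = €789.5342
Total = €6,118.8904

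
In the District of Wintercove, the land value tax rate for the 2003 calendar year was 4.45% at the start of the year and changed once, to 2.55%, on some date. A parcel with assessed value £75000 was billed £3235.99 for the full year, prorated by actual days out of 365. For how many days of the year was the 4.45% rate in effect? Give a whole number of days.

339 days

Let d = days at the first rate; then 365 − d days at the second rate.
£75000 × [4.45%·d + 2.55%·(365−d)] / 365 = £3235.99
Solving gives d = 339, so the new rate took effect on 6 December 2003.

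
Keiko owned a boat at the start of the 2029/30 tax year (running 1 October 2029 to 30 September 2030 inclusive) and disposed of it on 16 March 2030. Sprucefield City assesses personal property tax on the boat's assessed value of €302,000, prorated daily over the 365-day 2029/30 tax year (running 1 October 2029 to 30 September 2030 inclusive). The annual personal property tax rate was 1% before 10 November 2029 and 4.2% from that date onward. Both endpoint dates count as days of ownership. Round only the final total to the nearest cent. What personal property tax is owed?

1 October – 9 November 2029: 40 days at 1% → €302,000 × 1% × 40/365 = €330.9589
10 November 2029 – 16 March 2030: 127 days at 4.2% → €302,000 × 4.2% × 127/365 = €4,413.3370
Total = €4,744.2959

€4,744.30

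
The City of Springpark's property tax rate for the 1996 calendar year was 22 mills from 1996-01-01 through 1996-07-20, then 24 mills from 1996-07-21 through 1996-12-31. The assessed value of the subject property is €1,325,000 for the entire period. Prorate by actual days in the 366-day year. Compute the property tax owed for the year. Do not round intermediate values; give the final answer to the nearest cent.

1996-01-01 to 1996-07-20: 202 days at 22 mills → €1,325,000 × 2.2% × 202/366 = €16,088.2514
1996-07-21 to 1996-12-31: 164 days at 24 mills → €1,325,000 × 2.4% × 164/366 = €14,249.1803
Total = €30,337.4317

€30,337.43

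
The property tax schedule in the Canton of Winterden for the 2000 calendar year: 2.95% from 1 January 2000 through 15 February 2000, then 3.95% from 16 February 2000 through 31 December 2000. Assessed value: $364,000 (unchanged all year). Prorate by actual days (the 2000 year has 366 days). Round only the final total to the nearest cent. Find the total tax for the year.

1 January – 15 February 2000: 46 days at 2.95% → $364,000 × 2.95% × 46/366 = $1,349.5847
16 February – 31 December 2000: 320 days at 3.95% → $364,000 × 3.95% × 320/366 = $12,570.9290
Total = $13,920.5137

$13,920.51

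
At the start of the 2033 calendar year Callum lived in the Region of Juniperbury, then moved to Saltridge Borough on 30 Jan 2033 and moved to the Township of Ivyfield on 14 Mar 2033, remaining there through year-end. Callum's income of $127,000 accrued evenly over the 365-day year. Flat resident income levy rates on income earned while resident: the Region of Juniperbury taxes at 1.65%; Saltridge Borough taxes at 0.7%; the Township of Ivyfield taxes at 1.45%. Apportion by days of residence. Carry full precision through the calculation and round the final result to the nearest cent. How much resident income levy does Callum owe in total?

$1,749.47

The Region of Juniperbury, 1 Jan – 29 Jan 2033: 29 days → $127,000 × 1.65% × 29/365 = $166.4918
Saltridge Borough, 30 Jan – 13 Mar 2033: 43 days → $127,000 × 0.7% × 43/365 = $104.7315
The Township of Ivyfield, 14 Mar – 31 Dec 2033: 293 days → $127,000 × 1.45% × 293/365 = $1,478.2452
Total = $1,749.4685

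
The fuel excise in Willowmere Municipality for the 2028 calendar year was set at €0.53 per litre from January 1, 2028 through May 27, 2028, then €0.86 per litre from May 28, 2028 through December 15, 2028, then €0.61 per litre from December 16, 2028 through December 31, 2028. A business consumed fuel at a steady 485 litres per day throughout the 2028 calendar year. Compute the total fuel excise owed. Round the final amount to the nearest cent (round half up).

January 1 – May 27, 2028: 148 days × 485 litres/day = 71,780 litres at €0.53/litre → €38043.40
May 28 – December 15, 2028: 202 days × 485 litres/day = 97,970 litres at €0.86/litre → €84254.20
December 16 – December 31, 2028: 16 days × 485 litres/day = 7,760 litres at €0.61/litre → €4733.60

€127031.20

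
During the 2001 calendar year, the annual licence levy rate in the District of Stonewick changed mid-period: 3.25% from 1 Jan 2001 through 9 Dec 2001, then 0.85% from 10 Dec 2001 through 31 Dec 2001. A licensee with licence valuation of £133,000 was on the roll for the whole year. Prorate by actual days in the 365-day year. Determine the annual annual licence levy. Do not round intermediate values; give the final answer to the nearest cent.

1 Jan – 9 Dec 2001: 343 days at 3.25% → £133,000 × 3.25% × 343/365 = £4,061.9658
10 Dec – 31 Dec 2001: 22 days at 0.85% → £133,000 × 0.85% × 22/365 = £68.1397
Total = £4,130.1055

£4,130.11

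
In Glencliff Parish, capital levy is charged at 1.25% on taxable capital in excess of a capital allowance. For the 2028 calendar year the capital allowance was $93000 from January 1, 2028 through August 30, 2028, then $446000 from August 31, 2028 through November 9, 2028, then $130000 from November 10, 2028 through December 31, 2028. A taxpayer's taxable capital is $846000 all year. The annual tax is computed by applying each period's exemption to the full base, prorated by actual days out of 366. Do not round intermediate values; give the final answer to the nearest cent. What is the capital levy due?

January 1 – August 30, 2028: 243 days, exemption $93000 → ($846000 − $93000) × 1.25% × 243/366 = $6249.2828
August 31 – November 9, 2028: 71 days, exemption $446000 → ($846000 − $446000) × 1.25% × 71/366 = $969.9454
November 10 – December 31, 2028: 52 days, exemption $130000 → ($846000 − $130000) × 1.25% × 52/366 = $1271.5847
Total = $8490.8128

$8490.81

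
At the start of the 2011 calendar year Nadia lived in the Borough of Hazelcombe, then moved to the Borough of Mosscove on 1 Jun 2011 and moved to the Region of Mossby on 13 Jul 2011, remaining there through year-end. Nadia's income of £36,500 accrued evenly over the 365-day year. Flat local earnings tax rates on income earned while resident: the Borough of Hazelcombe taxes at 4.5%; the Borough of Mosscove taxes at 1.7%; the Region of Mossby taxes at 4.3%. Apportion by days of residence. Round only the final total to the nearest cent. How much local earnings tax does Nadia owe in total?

The Borough of Hazelcombe, 1 Jan – 31 May 2011: 151 days → £36,500 × 4.5% × 151/365 = £679.5000
The Borough of Mosscove, 1 Jun – 12 Jul 2011: 42 days → £36,500 × 1.7% × 42/365 = £71.4000
The Region of Mossby, 13 Jul – 31 Dec 2011: 172 days → £36,500 × 4.3% × 172/365 = £739.6000
Total = £1,490.5000

£1,490.50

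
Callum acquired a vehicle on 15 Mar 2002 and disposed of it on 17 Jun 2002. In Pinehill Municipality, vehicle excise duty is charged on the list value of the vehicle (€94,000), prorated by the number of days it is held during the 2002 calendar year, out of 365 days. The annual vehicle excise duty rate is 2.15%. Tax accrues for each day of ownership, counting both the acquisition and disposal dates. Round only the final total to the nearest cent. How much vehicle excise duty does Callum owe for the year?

€526.01

Days held (15 Mar – 17 Jun 2002): 95 out of 365
Tax = €94,000 × 2.15% × 95/365 = €526.0137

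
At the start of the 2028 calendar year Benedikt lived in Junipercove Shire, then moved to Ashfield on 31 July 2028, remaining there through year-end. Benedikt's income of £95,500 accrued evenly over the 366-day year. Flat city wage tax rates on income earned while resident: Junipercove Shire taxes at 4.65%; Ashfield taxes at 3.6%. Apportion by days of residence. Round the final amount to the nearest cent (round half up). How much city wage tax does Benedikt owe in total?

Junipercove Shire, 1 January – 30 July 2028: 212 days → £95,500 × 4.65% × 212/366 = £2,572.2377
Ashfield, 31 July – 31 December 2028: 154 days → £95,500 × 3.6% × 154/366 = £1,446.5902
Total = £4,018.8279

£4,018.83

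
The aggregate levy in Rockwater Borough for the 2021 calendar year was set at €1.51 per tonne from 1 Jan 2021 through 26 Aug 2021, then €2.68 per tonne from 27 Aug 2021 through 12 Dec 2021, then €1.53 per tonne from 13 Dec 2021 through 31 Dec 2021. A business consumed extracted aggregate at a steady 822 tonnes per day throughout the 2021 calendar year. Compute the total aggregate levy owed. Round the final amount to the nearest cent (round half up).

€557,225.58

1 Jan – 26 Aug 2021: 238 days × 822 tonnes/day = 195,636 tonnes at €1.51/tonne → €295,410.36
27 Aug – 12 Dec 2021: 108 days × 822 tonnes/day = 88,776 tonnes at €2.68/tonne → €237,919.68
13 Dec – 31 Dec 2021: 19 days × 822 tonnes/day = 15,618 tonnes at €1.53/tonne → €23,895.54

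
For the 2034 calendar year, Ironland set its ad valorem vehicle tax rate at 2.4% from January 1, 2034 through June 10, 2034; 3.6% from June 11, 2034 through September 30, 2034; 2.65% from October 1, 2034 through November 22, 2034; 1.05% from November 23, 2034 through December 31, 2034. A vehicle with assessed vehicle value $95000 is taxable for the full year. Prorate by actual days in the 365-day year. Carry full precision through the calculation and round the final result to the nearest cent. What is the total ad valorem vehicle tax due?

January 1 – June 10, 2034: 161 days at 2.4% → $95000 × 2.4% × 161/365 = $1005.6986
June 11 – September 30, 2034: 112 days at 3.6% → $95000 × 3.6% × 112/365 = $1049.4247
October 1 – November 22, 2034: 53 days at 2.65% → $95000 × 2.65% × 53/365 = $365.5548
November 23 – December 31, 2034: 39 days at 1.05% → $95000 × 1.05% × 39/365 = $106.5822
Total = $2527.2603

$2527.26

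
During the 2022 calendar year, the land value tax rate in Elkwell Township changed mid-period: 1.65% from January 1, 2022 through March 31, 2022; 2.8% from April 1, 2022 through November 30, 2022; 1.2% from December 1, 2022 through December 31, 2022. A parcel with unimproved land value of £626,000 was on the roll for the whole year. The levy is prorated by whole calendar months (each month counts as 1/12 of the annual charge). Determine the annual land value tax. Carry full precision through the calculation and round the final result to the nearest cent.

£14,893.58

January 1 – March 31, 2022: 3 months at 1.65% → £626,000 × 1.65% × 3/12 = £2,582.2500
April 1 – November 30, 2022: 8 months at 2.8% → £626,000 × 2.8% × 8/12 = £11,685.3333
December 1 – December 31, 2022: 1 month at 1.2% → £626,000 × 1.2% × 1/12 = £626.0000
Total = £14,893.5833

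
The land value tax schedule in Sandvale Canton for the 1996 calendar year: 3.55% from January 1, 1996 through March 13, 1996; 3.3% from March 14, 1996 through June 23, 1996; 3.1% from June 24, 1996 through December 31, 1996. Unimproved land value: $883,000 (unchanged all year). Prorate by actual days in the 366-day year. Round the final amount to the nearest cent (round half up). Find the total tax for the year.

$28,657.69

January 1 – March 13, 1996: 73 days at 3.55% → $883,000 × 3.55% × 73/366 = $6,252.1708
March 14 – June 23, 1996: 102 days at 3.3% → $883,000 × 3.3% × 102/366 = $8,120.7049
June 24 – December 31, 1996: 191 days at 3.1% → $883,000 × 3.1% × 191/366 = $14,284.8169
Total = $28,657.6926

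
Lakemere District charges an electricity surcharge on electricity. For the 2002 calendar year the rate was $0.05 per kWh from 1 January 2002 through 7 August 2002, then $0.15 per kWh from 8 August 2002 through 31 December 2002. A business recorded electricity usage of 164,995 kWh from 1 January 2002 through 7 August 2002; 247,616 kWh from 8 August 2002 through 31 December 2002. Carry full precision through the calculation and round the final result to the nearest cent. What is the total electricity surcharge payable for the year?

1 January – 7 August 2002: 164,995 kWh at $0.05/kWh → $8,249.75
8 August – 31 December 2002: 247,616 kWh at $0.15/kWh → $37,142.40

$45,392.15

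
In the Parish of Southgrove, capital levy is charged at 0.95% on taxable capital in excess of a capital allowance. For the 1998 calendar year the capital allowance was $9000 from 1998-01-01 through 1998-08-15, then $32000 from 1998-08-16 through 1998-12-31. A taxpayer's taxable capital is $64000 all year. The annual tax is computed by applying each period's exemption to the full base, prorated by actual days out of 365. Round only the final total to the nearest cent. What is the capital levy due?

1998-01-01 to 1998-08-15: 227 days, exemption $9000 → ($64000 − $9000) × 0.95% × 227/365 = $324.9521
1998-08-16 to 1998-12-31: 138 days, exemption $32000 → ($64000 − $32000) × 0.95% × 138/365 = $114.9370
Total = $439.8890

$439.89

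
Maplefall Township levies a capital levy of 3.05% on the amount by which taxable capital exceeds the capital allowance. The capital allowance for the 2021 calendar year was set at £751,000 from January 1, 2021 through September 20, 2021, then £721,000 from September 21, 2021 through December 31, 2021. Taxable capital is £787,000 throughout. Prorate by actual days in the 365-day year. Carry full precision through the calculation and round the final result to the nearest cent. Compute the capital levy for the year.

January 1 – September 20, 2021: 263 days, exemption £751,000 → (£787,000 − £751,000) × 3.05% × 263/365 = £791.1616
September 21 – December 31, 2021: 102 days, exemption £721,000 → (£787,000 − £721,000) × 3.05% × 102/365 = £562.5370
Total = £1,353.6986

£1,353.70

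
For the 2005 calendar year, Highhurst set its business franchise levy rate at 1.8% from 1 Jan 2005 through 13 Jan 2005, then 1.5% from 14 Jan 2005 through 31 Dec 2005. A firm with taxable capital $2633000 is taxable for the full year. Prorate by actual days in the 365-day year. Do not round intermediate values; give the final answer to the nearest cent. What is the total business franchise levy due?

$39776.33

1 Jan – 13 Jan 2005: 13 days at 1.8% → $2633000 × 1.8% × 13/365 = $1688.0055
14 Jan – 31 Dec 2005: 352 days at 1.5% → $2633000 × 1.5% × 352/365 = $38088.3288
Total = $39776.3342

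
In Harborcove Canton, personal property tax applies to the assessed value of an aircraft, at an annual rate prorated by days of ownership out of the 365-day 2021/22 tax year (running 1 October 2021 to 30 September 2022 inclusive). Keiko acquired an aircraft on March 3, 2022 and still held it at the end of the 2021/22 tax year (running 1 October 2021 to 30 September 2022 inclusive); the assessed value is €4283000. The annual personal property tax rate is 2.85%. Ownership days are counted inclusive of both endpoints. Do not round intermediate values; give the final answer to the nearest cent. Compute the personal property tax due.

Days held (March 3 – September 30, 2022): 212 out of 365
Tax = €4283000 × 2.85% × 212/365 = €70898.3178

€70898.32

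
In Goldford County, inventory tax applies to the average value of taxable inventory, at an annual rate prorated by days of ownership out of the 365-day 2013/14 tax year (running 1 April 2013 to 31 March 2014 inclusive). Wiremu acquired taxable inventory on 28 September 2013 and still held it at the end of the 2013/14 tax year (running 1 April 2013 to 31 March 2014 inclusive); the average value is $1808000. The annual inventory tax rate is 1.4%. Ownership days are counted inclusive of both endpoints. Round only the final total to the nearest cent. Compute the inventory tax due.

Days held (28 September 2013 – 31 March 2014): 185 out of 365
Tax = $1808000 × 1.4% × 185/365 = $12829.3699

$12829.37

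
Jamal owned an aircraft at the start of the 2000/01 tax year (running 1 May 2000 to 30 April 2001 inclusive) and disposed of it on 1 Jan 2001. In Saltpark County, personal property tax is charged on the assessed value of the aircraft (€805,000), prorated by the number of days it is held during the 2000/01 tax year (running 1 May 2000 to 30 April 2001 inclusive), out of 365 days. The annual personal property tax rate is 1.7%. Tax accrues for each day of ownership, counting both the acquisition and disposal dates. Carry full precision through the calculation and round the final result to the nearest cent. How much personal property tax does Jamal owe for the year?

Days held (1 May 2000 – 1 Jan 2001): 246 out of 365
Tax = €805,000 × 1.7% × 246/365 = €9,223.3151

€9,223.32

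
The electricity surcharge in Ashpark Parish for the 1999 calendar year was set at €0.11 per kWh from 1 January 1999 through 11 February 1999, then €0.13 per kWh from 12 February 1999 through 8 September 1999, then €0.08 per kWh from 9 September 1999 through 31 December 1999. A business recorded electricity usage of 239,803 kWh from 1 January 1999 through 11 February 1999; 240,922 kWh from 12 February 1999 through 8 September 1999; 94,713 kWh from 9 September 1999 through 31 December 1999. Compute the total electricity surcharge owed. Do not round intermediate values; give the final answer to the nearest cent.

1 January – 11 February 1999: 239,803 kWh at €0.11/kWh → €26,378.33
12 February – 8 September 1999: 240,922 kWh at €0.13/kWh → €31,319.86
9 September – 31 December 1999: 94,713 kWh at €0.08/kWh → €7,577.04

€65,275.23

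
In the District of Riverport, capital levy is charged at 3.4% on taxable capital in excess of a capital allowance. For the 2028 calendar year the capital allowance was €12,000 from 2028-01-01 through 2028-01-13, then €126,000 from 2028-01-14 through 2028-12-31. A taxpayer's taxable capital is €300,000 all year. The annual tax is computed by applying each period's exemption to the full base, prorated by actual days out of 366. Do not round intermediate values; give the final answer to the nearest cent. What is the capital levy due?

2028-01-01 to 2028-01-13: 13 days, exemption €12,000 → (€300,000 − €12,000) × 3.4% × 13/366 = €347.8033
2028-01-14 to 2028-12-31: 353 days, exemption €126,000 → (€300,000 − €126,000) × 3.4% × 353/366 = €5,705.8689
Total = €6,053.6721

€6,053.67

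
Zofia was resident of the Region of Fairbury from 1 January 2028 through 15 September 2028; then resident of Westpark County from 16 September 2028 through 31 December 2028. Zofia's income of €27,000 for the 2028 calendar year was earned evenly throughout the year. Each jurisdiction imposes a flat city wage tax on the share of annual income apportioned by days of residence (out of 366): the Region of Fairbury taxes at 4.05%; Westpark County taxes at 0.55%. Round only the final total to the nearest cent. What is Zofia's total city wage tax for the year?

The Region of Fairbury, 1 January – 15 September 2028: 259 days → €27,000 × 4.05% × 259/366 = €773.8156
Westpark County, 16 September – 31 December 2028: 107 days → €27,000 × 0.55% × 107/366 = €43.4139
Total = €817.2295

€817.23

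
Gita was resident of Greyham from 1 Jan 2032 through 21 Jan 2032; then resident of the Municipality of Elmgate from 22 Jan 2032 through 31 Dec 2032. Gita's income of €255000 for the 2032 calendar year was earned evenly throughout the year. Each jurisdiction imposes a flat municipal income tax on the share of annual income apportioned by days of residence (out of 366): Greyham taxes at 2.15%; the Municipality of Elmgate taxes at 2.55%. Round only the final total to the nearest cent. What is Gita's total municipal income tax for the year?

Greyham, 1 Jan – 21 Jan 2032: 21 days → €255000 × 2.15% × 21/366 = €314.5697
The Municipality of Elmgate, 22 Jan – 31 Dec 2032: 345 days → €255000 × 2.55% × 345/366 = €6129.4057
Total = €6443.9754

€6443.98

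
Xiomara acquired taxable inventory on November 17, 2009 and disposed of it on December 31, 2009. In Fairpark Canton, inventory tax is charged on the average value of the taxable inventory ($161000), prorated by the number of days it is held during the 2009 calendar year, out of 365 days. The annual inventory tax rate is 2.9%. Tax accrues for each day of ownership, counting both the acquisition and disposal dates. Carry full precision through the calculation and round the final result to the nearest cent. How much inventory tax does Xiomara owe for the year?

Days held (November 17 – December 31, 2009): 45 out of 365
Tax = $161000 × 2.9% × 45/365 = $575.6301

$575.63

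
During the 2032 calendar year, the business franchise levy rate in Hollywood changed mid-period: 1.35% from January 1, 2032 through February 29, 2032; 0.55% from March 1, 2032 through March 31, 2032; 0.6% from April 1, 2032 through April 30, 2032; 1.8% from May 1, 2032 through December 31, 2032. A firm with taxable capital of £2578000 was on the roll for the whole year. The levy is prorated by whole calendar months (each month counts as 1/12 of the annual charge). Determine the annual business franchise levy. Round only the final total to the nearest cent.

£39207.08

January 1 – February 29, 2032: 2 months at 1.35% → £2578000 × 1.35% × 2/12 = £5800.5000
March 1 – March 31, 2032: 1 month at 0.55% → £2578000 × 0.55% × 1/12 = £1181.5833
April 1 – April 30, 2032: 1 month at 0.6% → £2578000 × 0.6% × 1/12 = £1289.0000
May 1 – December 31, 2032: 8 months at 1.8% → £2578000 × 1.8% × 8/12 = £30936.0000
Total = £39207.0833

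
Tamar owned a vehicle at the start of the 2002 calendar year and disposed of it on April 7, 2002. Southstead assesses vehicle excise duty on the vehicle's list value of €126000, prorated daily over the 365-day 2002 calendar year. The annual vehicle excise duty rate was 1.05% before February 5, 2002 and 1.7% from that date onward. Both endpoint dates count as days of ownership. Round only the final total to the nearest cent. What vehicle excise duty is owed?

€490.71

January 1 – February 4, 2002: 35 days at 1.05% → €126000 × 1.05% × 35/365 = €126.8630
February 5 – April 7, 2002: 62 days at 1.7% → €126000 × 1.7% × 62/365 = €363.8466
Total = €490.7096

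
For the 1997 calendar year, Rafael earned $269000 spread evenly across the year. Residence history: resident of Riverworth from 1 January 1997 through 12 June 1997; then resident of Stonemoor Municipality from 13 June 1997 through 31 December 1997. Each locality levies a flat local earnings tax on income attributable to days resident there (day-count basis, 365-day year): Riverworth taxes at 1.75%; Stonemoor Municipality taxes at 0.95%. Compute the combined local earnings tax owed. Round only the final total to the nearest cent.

$3516.53

Riverworth, 1 January – 12 June 1997: 163 days → $269000 × 1.75% × 163/365 = $2102.2534
Stonemoor Municipality, 13 June – 31 December 1997: 202 days → $269000 × 0.95% × 202/365 = $1414.2767
Total = $3516.5301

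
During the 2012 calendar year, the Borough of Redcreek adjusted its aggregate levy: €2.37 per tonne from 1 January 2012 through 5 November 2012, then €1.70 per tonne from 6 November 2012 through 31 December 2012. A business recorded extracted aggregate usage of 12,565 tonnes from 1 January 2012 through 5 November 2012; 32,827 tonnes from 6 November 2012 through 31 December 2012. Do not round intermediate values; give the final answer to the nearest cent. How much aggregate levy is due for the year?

1 January – 5 November 2012: 12,565 tonnes at €2.37/tonne → €29,779.05
6 November – 31 December 2012: 32,827 tonnes at €1.70/tonne → €55,805.90

€85,584.95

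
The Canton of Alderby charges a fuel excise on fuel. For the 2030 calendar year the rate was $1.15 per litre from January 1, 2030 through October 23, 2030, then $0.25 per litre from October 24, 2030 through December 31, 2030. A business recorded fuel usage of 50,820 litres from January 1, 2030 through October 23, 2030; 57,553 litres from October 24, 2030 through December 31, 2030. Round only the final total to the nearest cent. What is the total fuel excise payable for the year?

January 1 – October 23, 2030: 50,820 litres at $1.15/litre → $58,443.00
October 24 – December 31, 2030: 57,553 litres at $0.25/litre → $14,388.25

$72,831.25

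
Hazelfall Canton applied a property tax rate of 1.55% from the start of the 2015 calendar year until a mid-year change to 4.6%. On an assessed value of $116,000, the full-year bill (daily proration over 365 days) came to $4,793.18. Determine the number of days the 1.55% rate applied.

56 days

Let d = days at the first rate; then 365 − d days at the second rate.
$116,000 × [1.55%·d + 4.6%·(365−d)] / 365 = $4,793.18
Solving gives d = 56, so the new rate took effect on 26 February 2015.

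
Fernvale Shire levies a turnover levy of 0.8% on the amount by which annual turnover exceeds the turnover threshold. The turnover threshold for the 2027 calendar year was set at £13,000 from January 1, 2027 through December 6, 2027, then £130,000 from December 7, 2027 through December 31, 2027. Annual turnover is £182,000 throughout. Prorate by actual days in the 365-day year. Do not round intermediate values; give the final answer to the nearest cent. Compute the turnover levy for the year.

January 1 – December 6, 2027: 340 days, exemption £13,000 → (£182,000 − £13,000) × 0.8% × 340/365 = £1,259.3973
December 7 – December 31, 2027: 25 days, exemption £130,000 → (£182,000 − £130,000) × 0.8% × 25/365 = £28.4932
Total = £1,287.8904

£1,287.89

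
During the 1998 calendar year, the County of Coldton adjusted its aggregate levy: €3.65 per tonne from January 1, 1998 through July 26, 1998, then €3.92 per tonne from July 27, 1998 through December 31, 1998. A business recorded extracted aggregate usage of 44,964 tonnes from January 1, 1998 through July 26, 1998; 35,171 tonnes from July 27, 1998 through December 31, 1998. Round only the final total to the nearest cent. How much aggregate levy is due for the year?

January 1 – July 26, 1998: 44,964 tonnes at €3.65/tonne → €164118.60
July 27 – December 31, 1998: 35,171 tonnes at €3.92/tonne → €137870.32

€301988.92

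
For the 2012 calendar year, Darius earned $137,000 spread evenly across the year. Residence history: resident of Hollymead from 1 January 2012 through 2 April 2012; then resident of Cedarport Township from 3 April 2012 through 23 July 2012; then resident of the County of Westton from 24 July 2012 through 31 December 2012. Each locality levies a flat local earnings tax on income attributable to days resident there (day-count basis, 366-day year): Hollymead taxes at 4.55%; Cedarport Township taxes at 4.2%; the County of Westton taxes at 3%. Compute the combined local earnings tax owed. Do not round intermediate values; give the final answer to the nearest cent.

Hollymead, 1 January – 2 April 2012: 93 days → $137,000 × 4.55% × 93/366 = $1,583.9221
Cedarport Township, 3 April – 23 July 2012: 112 days → $137,000 × 4.2% × 112/366 = $1,760.7869
The County of Westton, 24 July – 31 December 2012: 161 days → $137,000 × 3% × 161/366 = $1,807.9508
Total = $5,152.6598

$5,152.66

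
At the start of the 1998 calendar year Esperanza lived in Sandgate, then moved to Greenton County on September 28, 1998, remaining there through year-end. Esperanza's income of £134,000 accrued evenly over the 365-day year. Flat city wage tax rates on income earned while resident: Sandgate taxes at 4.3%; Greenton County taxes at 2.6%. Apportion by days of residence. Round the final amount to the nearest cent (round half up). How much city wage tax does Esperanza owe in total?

Sandgate, January 1 – September 27, 1998: 270 days → £134,000 × 4.3% × 270/365 = £4,262.3014
Greenton County, September 28 – December 31, 1998: 95 days → £134,000 × 2.6% × 95/365 = £906.7945
Total = £5,169.0959

£5,169.10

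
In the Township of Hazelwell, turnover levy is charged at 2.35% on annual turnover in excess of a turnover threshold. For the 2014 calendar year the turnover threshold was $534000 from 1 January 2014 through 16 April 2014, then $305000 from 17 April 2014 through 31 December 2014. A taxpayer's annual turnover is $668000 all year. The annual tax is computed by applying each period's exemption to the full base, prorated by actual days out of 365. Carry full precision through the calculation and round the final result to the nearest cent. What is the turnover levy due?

1 January – 16 April 2014: 106 days, exemption $534000 → ($668000 − $534000) × 2.35% × 106/365 = $914.5041
17 April – 31 December 2014: 259 days, exemption $305000 → ($668000 − $305000) × 2.35% × 259/365 = $6053.1493
Total = $6967.6534

$6967.65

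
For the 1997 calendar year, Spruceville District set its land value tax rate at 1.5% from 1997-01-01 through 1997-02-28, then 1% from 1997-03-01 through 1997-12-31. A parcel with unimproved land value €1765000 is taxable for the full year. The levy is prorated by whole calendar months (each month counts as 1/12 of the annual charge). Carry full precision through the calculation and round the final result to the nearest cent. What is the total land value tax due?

€19120.83

1997-01-01 to 1997-02-28: 2 months at 1.5% → €1765000 × 1.5% × 2/12 = €4412.5000
1997-03-01 to 1997-12-31: 10 months at 1% → €1765000 × 1% × 10/12 = €14708.3333
Total = €19120.8333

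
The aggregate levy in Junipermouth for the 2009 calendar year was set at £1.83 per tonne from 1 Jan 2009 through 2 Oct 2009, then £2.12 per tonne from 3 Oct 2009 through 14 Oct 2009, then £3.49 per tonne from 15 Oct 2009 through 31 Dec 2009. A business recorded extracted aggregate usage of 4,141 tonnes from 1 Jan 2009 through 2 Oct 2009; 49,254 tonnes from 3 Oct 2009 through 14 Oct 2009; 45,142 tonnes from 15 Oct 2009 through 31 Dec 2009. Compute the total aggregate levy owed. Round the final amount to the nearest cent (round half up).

1 Jan – 2 Oct 2009: 4,141 tonnes at £1.83/tonne → £7578.03
3 Oct – 14 Oct 2009: 49,254 tonnes at £2.12/tonne → £104418.48
15 Oct – 31 Dec 2009: 45,142 tonnes at £3.49/tonne → £157545.58

£269542.09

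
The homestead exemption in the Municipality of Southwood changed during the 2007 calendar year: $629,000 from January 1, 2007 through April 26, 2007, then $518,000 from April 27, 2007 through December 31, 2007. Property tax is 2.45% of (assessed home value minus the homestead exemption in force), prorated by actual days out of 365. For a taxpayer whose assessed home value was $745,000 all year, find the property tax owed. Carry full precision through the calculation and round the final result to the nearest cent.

January 1 – April 26, 2007: 116 days, exemption $629,000 → ($745,000 − $629,000) × 2.45% × 116/365 = $903.2110
April 27 – December 31, 2007: 249 days, exemption $518,000 → ($745,000 − $518,000) × 2.45% × 249/365 = $3,794.0096
Total = $4,697.2205

$4,697.22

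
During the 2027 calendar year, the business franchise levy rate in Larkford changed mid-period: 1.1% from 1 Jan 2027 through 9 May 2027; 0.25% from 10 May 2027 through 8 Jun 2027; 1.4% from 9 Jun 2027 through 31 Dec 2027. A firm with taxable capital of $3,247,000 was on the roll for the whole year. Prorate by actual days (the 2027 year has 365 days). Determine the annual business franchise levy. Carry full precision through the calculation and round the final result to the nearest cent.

1 Jan – 9 May 2027: 129 days at 1.1% → $3,247,000 × 1.1% × 129/365 = $12,623.2685
10 May – 8 Jun 2027: 30 days at 0.25% → $3,247,000 × 0.25% × 30/365 = $667.1918
9 Jun – 31 Dec 2027: 206 days at 1.4% → $3,247,000 × 1.4% × 206/365 = $25,655.7479
Total = $38,946.2082

$38,946.21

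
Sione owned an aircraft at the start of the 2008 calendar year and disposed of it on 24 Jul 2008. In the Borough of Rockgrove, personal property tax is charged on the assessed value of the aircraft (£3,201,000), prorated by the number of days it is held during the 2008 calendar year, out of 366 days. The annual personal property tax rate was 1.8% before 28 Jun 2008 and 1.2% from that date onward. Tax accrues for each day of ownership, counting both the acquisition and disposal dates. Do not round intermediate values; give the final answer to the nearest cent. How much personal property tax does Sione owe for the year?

£31,012.97

1 Jan – 27 Jun 2008: 179 days at 1.8% → £3,201,000 × 1.8% × 179/366 = £28,179.2951
28 Jun – 24 Jul 2008: 27 days at 1.2% → £3,201,000 × 1.2% × 27/366 = £2,833.6721
Total = £31,012.9672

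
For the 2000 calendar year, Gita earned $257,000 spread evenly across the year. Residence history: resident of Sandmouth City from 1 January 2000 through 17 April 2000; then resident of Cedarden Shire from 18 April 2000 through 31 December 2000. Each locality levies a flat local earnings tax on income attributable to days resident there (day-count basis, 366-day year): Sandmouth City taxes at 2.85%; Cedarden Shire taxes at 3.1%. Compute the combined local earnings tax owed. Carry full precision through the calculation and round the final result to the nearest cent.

Sandmouth City, 1 January – 17 April 2000: 108 days → $257,000 × 2.85% × 108/366 = $2,161.3279
Cedarden Shire, 18 April – 31 December 2000: 258 days → $257,000 × 3.1% × 258/366 = $5,616.0820
Total = $7,777.4098

$7,777.41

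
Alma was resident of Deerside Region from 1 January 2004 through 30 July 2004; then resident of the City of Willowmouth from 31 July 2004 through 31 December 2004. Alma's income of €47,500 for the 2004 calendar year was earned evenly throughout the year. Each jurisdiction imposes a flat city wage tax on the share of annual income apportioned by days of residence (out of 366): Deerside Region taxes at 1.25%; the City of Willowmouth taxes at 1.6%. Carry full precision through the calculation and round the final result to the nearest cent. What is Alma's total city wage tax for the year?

€663.70

Deerside Region, 1 January – 30 July 2004: 212 days → €47,500 × 1.25% × 212/366 = €343.9208
The City of Willowmouth, 31 July – 31 December 2004: 154 days → €47,500 × 1.6% × 154/366 = €319.7814
Total = €663.7022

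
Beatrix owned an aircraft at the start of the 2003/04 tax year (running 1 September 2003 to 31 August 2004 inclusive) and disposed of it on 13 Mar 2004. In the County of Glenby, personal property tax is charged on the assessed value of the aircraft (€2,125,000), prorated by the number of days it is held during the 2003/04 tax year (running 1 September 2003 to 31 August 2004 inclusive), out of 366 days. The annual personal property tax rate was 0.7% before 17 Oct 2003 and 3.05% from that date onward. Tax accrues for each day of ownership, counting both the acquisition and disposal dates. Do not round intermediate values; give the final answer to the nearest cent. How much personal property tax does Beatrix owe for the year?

1 Sep – 16 Oct 2003: 46 days at 0.7% → €2,125,000 × 0.7% × 46/366 = €1,869.5355
17 Oct 2003 – 13 Mar 2004: 149 days at 3.05% → €2,125,000 × 3.05% × 149/366 = €26,385.4167
Total = €28,254.9522

€28,254.95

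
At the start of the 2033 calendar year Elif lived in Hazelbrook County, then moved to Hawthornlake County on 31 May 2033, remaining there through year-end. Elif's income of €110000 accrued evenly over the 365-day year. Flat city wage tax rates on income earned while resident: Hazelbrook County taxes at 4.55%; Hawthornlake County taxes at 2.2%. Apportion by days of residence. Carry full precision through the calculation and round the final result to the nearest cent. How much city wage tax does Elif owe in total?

Hazelbrook County, 1 Jan – 30 May 2033: 150 days → €110000 × 4.55% × 150/365 = €2056.8493
Hawthornlake County, 31 May – 31 Dec 2033: 215 days → €110000 × 2.2% × 215/365 = €1425.4795
Total = €3482.3288

€3482.33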